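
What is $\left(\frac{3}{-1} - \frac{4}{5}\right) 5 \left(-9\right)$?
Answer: $171$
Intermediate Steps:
$\left(\frac{3}{-1} - \frac{4}{5}\right) 5 \left(-9\right) = \left(3 \left(-1\right) - \frac{4}{5}\right) 5 \left(-9\right) = \left(-3 - \frac{4}{5}\right) 5 \left(-9\right) = \left(- \frac{19}{5}\right) 5 \left(-9\right) = \left(-19\right) \left(-9\right) = 171$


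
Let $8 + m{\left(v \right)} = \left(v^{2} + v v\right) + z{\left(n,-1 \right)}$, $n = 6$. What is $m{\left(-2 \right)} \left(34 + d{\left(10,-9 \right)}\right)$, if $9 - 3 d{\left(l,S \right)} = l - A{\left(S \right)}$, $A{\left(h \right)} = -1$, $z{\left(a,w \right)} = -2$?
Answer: $- \frac{200}{3} \approx -66.667$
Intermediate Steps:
$d{\left(l,S \right)} = \frac{8}{3} - \frac{l}{3}$ ($d{\left(l,S \right)} = 3 - \frac{l - -1}{3} = 3 - \frac{l + 1}{3} = 3 - \frac{1 + l}{3} = 3 - \left(\frac{1}{3} + \frac{l}{3}\right) = \frac{8}{3} - \frac{l}{3}$)
$m{\left(v \right)} = -10 + 2 v^{2}$ ($m{\left(v \right)} = -8 - \left(2 - v^{2} - v v\right) = -8 + \left(\left(v^{2} + v^{2}\right) - 2\right) = -8 + \left(2 v^{2} - 2\right) = -8 + \left(-2 + 2 v^{2}\right) = -10 + 2 v^{2}$)
$m{\left(-2 \right)} \left(34 + d{\left(10,-9 \right)}\right) = \left(-10 + 2 \left(-2\right)^{2}\right) \left(34 + \left(\frac{8}{3} - \frac{10}{3}\right)\right) = \left(-10 + 2 \cdot 4\right) \left(34 + \left(\frac{8}{3} - \frac{10}{3}\right)\right) = \left(-10 + 8\right) \left(34 - \frac{2}{3}\right) = \left(-2\right) \frac{100}{3} = - \frac{200}{3}$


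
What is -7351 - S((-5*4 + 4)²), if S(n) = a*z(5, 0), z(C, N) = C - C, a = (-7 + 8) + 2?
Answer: -7351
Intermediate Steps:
a = 3 (a = 1 + 2 = 3)
z(C, N) = 0
S(n) = 0 (S(n) = 3*0 = 0)
-7351 - S((-5*4 + 4)²) = -7351 - 1*0 = -7351 + 0 = -7351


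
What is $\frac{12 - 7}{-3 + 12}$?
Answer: $\frac{5}{9} \approx 0.55556$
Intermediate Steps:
$\frac{12 - 7}{-3 + 12} = \frac{1}{9} \cdot 5 = \frac{5}{9}$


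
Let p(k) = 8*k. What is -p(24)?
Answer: -192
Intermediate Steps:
-p(24) = -8*24 = -1*192 = -192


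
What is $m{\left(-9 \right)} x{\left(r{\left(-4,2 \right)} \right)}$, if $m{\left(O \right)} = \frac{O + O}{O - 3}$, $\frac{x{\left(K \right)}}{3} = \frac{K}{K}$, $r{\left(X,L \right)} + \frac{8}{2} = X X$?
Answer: $\frac{9}{2} \approx 4.5$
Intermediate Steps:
$r{\left(X,L \right)} = -4 + X^{2}$ ($r{\left(X,L \right)} = -4 + X X = -4 + X^{2}$)
$x{\left(K \right)} = 3$ ($x{\left(K \right)} = 3 \frac{K}{K} = 3 \cdot 1 = 3$)
$m{\left(O \right)} = \frac{2 O}{-3 + O}$
$m{\left(-9 \right)} x{\left(r{\left(-4,2 \right)} \right)} = 2 \left(-9\right) \frac{1}{-3 - 9} \cdot 3 = 2 \left(-9\right) \frac{1}{-12} \cdot 3 = 2 \left(-9\right) \left(- \frac{1}{12}\right) 3 = \frac{3}{2} \cdot 3 = \frac{9}{2}$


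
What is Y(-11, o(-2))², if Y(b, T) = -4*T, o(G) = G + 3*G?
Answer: 1024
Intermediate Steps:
o(G) = 4*G
Y(-11, o(-2))² = (-16*(-2))² = (-4*(-8))² = 32² = 1024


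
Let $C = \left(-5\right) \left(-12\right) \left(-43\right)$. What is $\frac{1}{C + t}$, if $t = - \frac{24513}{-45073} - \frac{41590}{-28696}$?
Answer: $- \frac{646707404}{1667216096761} \approx -0.0003879$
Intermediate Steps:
$C = -2580$ ($C = 60 \left(-43\right) = -2580$)
$t = \frac{1289005559}{646707404}$ ($t = \left(-24513\right) \left(- \frac{1}{45073}\right) - - \frac{20795}{14348} = \frac{24513}{45073} + \frac{20795}{14348} = \frac{1289005559}{646707404} \approx 1.9932$)
$\frac{1}{C + t} = \frac{1}{-2580 + \frac{1289005559}{646707404}} = \frac{1}{- \frac{1667216096761}{646707404}} = - \frac{646707404}{1667216096761}$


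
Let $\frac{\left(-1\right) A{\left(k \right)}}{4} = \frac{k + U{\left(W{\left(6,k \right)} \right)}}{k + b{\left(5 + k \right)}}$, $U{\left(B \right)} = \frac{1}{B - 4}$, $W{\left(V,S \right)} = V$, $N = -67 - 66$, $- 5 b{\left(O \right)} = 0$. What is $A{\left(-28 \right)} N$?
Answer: $\frac{1045}{2} \approx 522.5$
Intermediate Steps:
$b{\left(O \right)} = 0$ ($b{\left(O \right)} = \left(- \frac{1}{5}\right) 0 = 0$)
$N = -133$ ($N = -67 - 66 = -133$)
$U{\left(B \right)} = \frac{1}{-4 + B}$
$A{\left(k \right)} = - \frac{4 \left(\frac{1}{2} + k\right)}{k}$ ($A{\left(k \right)} = - 4 \frac{k + \frac{1}{-4 + 6}}{k + 0} = - 4 \frac{k + \frac{1}{2}}{k} = - 4 \frac{\frac{1}{2} + k}{k} = - \frac{4 \left(\frac{1}{2} + k\right)}{k}$)
$A{\left(-28 \right)} N = \left(-4 - \frac{2}{-28}\right) \left(-133\right) = \left(-4 - - \frac{1}{14}\right) \left(-133\right) = \left(-4 + \frac{1}{14}\right) \left(-133\right) = \left(- \frac{55}{14}\right) \left(-133\right) = \frac{1045}{2}$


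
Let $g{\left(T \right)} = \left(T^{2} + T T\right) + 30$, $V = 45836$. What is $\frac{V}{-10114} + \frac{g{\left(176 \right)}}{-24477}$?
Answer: $- \frac{874406860}{123780189} \approx -7.0642$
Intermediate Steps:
$g{\left(T \right)} = 30 + 2 T^{2}$ ($g{\left(T \right)} = \left(T^{2} + T^{2}\right) + 30 = 2 T^{2} + 30 = 30 + 2 T^{2}$)
$\frac{V}{-10114} + \frac{g{\left(176 \right)}}{-24477} = \frac{45836}{-10114} + \frac{30 + 2 \cdot 176^{2}}{-24477} = 45836 \left(- \frac{1}{10114}\right) + \left(30 + 2 \cdot 30976\right) \left(- \frac{1}{24477}\right) = - \frac{22918}{5057} + \left(30 + 61952\right) \left(- \frac{1}{24477}\right) = - \frac{22918}{5057} + 61982 \left(- \frac{1}{24477}\right) = - \frac{22918}{5057} - \frac{61982}{24477} = - \frac{874406860}{123780189}$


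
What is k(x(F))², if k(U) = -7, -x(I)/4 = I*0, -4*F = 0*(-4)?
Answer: 49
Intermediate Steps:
F = 0 (F = -0*(-4) = -¼*0 = 0)
x(I) = 0 (x(I) = -4*I*0 = -4*0 = 0)
k(x(F))² = (-7)² = 49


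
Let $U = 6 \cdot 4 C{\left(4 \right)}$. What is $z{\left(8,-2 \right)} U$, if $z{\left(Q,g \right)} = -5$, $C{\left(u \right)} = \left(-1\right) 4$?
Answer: $480$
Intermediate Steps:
$C{\left(u \right)} = -4$
$U = -96$ ($U = 6 \cdot 4 \left(-4\right) = 24 \left(-4\right) = -96$)
$z{\left(8,-2 \right)} U = \left(-5\right) \left(-96\right) = 480$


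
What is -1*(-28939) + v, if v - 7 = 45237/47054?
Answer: 1362070321/47054 ≈ 28947.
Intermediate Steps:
v = 374615/47054 (v = 7 + 45237/47054 = 374615/47054 ≈ 7.9614)
-1*(-28939) + v = -1*(-28939) + 374615/47054 = 28939 + 374615/47054 = 1362070321/47054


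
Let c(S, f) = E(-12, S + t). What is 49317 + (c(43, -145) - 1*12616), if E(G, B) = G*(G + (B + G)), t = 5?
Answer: 36413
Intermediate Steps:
E(G, B) = G*(B + 2*G)
c(S, f) = 228 - 12*S (c(S, f) = -12*((S + 5) + 2*(-12)) = -12*((5 + S) - 24) = -12*(-19 + S) = 228 - 12*S)
49317 + (c(43, -145) - 1*12616) = 49317 + ((228 - 12*43) - 1*12616) = 49317 + ((228 - 516) - 12616) = 49317 + (-288 - 12616) = 49317 - 12904 = 36413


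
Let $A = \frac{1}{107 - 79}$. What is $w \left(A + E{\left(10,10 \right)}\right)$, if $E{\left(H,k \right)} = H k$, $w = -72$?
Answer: $- \frac{50418}{7} \approx -7202.6$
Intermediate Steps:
$A = \frac{1}{28} \approx 0.035714$
$w \left(A + E{\left(10,10 \right)}\right) = - 72 \left(\frac{1}{28} + 10 \cdot 10\right) = - 72 \left(\frac{1}{28} + 100\right) = \left(-72\right) \frac{2801}{28} = - \frac{50418}{7}$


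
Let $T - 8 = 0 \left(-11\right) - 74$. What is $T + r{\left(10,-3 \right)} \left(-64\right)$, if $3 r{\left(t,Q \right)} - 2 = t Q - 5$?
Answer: $638$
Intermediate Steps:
$T = -66$ ($T = 8 + \left(0 \left(-11\right) - 74\right) = 8 + \left(0 - 74\right) = 8 - 74 = -66$)
$r{\left(t,Q \right)} = -1 + \frac{Q t}{3}$ ($r{\left(t,Q \right)} = \frac{2}{3} + \frac{t Q - 5}{3} = \frac{2}{3} + \frac{Q t - 5}{3} = \frac{2}{3} + \frac{-5 + Q t}{3} = \frac{2}{3} + \left(- \frac{5}{3} + \frac{Q t}{3}\right) = -1 + \frac{Q t}{3}$)
$T + r{\left(10,-3 \right)} \left(-64\right) = -66 + \left(-1 + \frac{1}{3} \left(-3\right) 10\right) \left(-64\right) = -66 + \left(-1 - 10\right) \left(-64\right) = -66 - -704 = -66 + 704 = 638$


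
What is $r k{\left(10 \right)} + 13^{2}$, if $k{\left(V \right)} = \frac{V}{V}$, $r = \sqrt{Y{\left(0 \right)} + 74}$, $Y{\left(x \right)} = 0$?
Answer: $169 + \sqrt{74} \approx 177.6$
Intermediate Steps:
$r = \sqrt{74}$ ($r = \sqrt{0 + 74} = \sqrt{74} \approx 8.6023$)
$k{\left(V \right)} = 1$
$r k{\left(10 \right)} + 13^{2} = \sqrt{74} \cdot 1 + 13^{2} = \sqrt{74} + 169 = 169 + \sqrt{74}$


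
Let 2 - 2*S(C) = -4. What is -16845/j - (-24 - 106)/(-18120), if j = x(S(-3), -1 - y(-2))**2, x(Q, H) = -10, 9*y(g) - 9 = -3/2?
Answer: -763111/4530 ≈ -168.46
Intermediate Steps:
S(C) = 3 (S(C) = 1 - 1/2*(-4) = 1 + 2 = 3)
y(g) = 5/6 (y(g) = 1 + (-3/2)/9 = 1 + (-3*1/2)/9 = 1 + (1/9)*(-3/2) = 1 - 1/6 = 5/6)
j = 100 (j = (-10)**2 = 100)
-16845/j - (-24 - 106)/(-18120) = -16845/100 - (-24 - 106)/(-18120) = -16845*1/100 - 1*(-130)*(-1/18120) = -3369/20 + 130*(-1/18120) = -3369/20 - 13/1812 = -763111/4530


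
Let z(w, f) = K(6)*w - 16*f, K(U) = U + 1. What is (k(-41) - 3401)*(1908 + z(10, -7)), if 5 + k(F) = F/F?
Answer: -7116450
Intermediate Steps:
K(U) = 1 + U
z(w, f) = -16*f + 7*w (z(w, f) = (1 + 6)*w - 16*f = 7*w - 16*f = -16*f + 7*w)
k(F) = -4 (k(F) = -5 + F/F = -5 + 1 = -4)
(k(-41) - 3401)*(1908 + z(10, -7)) = (-4 - 3401)*(1908 + (-16*(-7) + 7*10)) = -3405*(1908 + (112 + 70)) = -3405*(1908 + 182) = -3405*2090 = -7116450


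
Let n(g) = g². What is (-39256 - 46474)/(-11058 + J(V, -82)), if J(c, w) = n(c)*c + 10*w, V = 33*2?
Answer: -42865/137809 ≈ -0.31105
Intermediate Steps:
V = 66
J(c, w) = c³ + 10*w (J(c, w) = c²*c + 10*w = c³ + 10*w)
(-39256 - 46474)/(-11058 + J(V, -82)) = (-39256 - 46474)/(-11058 + (66³ + 10*(-82))) = -85730/(-11058 + (287496 - 820)) = -85730/(-11058 + 286676) = -85730/275618 = -85730*1/275618 = -42865/137809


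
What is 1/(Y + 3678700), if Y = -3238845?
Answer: 1/439855 ≈ 2.2735e-6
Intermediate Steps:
1/(Y + 3678700) = 1/(-3238845 + 3678700) = 1/439855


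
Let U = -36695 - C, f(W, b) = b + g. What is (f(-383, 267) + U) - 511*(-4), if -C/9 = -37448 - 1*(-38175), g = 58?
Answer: -27783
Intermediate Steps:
f(W, b) = 58 + b (f(W, b) = b + 58 = 58 + b)
C = -6543 (C = -9*(-37448 - 1*(-38175)) = -9*(-37448 + 38175) = -9*727 = -6543)
U = -30152 (U = -36695 - 1*(-6543) = -36695 + 6543 = -30152)
(f(-383, 267) + U) - 511*(-4) = ((58 + 267) - 30152) - 511*(-4) = (325 - 30152) - 1*(-2044) = -29827 + 2044 = -27783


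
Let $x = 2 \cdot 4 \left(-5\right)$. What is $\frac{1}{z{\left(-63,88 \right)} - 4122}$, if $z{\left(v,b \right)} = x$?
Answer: $- \frac{1}{4162} \approx -0.00024027$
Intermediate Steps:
$x = -40$ ($x = 8 \left(-5\right) = -40$)
$z{\left(v,b \right)} = -40$
$\frac{1}{z{\left(-63,88 \right)} - 4122} = \frac{1}{-40 - 4122} = \frac{1}{-4162} = - \frac{1}{4162}$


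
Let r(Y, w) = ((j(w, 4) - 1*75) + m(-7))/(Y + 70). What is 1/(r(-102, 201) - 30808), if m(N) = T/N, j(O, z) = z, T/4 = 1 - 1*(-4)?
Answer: -224/6900475 ≈ -3.2462e-5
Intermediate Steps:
T = 20 (T = 4*(1 - 1*(-4)) = 4*(1 + 4) = 4*5 = 20)
m(N) = 20/N
r(Y, w) = -517/(7*(70 + Y)) (r(Y, w) = ((4 - 1*75) + 20/(-7))/(Y + 70) = ((4 - 75) + 20*(-⅐))/(70 + Y) = (-71 - 20/7)/(70 + Y) = -517/(7*(70 + Y)))
1/(r(-102, 201) - 30808) = 1/(-517/(490 + 7*(-102)) - 30808) = 1/(-517/(490 - 714) - 30808) = 1/(-517/(-224) - 30808) = 1/(-517*(-1/224) - 30808) = 1/(517/224 - 30808) = 1/(-6900475/224) = -224/6900475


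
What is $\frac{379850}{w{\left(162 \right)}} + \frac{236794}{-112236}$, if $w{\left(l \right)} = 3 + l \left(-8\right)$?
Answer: $- \frac{2385501069}{8062286} \approx -295.88$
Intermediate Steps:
$w{\left(l \right)} = 3 - 8 l$
$\frac{379850}{w{\left(162 \right)}} + \frac{236794}{-112236} = \frac{379850}{3 - 1296} + \frac{236794}{-112236} = \frac{379850}{3 - 1296} + 236794 \left(- \frac{1}{112236}\right) = \frac{379850}{-1293} - \frac{118397}{56118} = 379850 \left(- \frac{1}{1293}\right) - \frac{118397}{56118} = - \frac{379850}{1293} - \frac{118397}{56118} = - \frac{2385501069}{8062286}$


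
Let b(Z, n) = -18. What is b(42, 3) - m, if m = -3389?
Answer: 3371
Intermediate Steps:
b(42, 3) - m = -18 - 1*(-3389) = -18 + 3389 = 3371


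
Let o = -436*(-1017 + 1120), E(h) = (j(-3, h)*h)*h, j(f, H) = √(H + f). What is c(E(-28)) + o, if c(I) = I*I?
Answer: -19099244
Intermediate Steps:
E(h) = h²*√(-3 + h) (E(h) = (√(h - 3)*h)*h = (√(-3 + h)*h)*h = (h*√(-3 + h))*h = h²*√(-3 + h))
o = -44908 (o = -436*103 = -44908)
c(I) = I²
c(E(-28)) + o = ((-28)²*√(-3 - 28))² - 44908 = (784*√(-31))² - 44908 = (784*(I*√31))² - 44908 = (784*I*√31)² - 44908 = -19054336 - 44908 = -19099244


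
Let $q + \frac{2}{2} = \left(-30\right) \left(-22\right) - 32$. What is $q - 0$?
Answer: $627$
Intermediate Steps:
$q = 627$ ($q = -1 - -628 = -1 + \left(660 - 32\right) = -1 + 628 = 627$)
$q - 0 = 627 - 0 = 627 + 0 = 627$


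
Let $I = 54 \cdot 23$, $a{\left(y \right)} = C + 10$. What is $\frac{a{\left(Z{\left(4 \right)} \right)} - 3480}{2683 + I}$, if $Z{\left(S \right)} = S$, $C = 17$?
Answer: $- \frac{3453}{3925} \approx -0.87975$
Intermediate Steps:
$a{\left(y \right)} = 27$ ($a{\left(y \right)} = 17 + 10 = 27$)
$I = 1242$
$\frac{a{\left(Z{\left(4 \right)} \right)} - 3480}{2683 + I} = \frac{27 - 3480}{2683 + 1242} = - \frac{3453}{3925}$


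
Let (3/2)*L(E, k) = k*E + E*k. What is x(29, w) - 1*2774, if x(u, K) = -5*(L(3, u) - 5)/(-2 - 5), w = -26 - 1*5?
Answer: -18863/7 ≈ -2694.7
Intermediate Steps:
w = -31 (w = -26 - 5 = -31)
L(E, k) = 4*E*k/3 (L(E, k) = 2*(k*E + E*k)/3 = 2*(E*k + E*k)/3 = 2*(2*E*k)/3 = 4*E*k/3)
x(u, K) = -25/7 + 20*u/7 (x(u, K) = -5*((4/3)*3*u - 5)/(-2 - 5) = -5*(4*u - 5)/(-7) = -5*(-5 + 4*u)*(-1)/7 = -5*(5/7 - 4*u/7) = -25/7 + 20*u/7)
x(29, w) - 1*2774 = (-25/7 + (20/7)*29) - 1*2774 = (-25/7 + 580/7) - 2774 = 555/7 - 2774 = -18863/7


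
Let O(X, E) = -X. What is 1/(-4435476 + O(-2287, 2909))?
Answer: -1/4433189 ≈ -2.2557e-7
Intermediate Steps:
1/(-4435476 + O(-2287, 2909)) = 1/(-4435476 - 1*(-2287)) = 1/(-4435476 + 2287) = 1/(-4433189) = -1/4433189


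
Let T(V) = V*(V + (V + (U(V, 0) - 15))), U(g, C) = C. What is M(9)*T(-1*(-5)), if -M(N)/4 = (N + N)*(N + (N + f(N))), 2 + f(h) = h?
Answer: 45000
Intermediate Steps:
f(h) = -2 + h
M(N) = -8*N*(-2 + 3*N) (M(N) = -4*(N + N)*(N + (N + (-2 + N))) = -4*2*N*(N + (-2 + 2*N)) = -4*2*N*(-2 + 3*N) = -8*N*(-2 + 3*N))
T(V) = V*(-15 + 2*V) (T(V) = V*(V + (V + (0 - 15))) = V*(V + (V - 15)) = V*(V + (-15 + V)) = V*(-15 + 2*V))
M(9)*T(-1*(-5)) = (8*9*(2 - 3*9))*((-1*(-5))*(-15 + 2*(-1*(-5)))) = (8*9*(2 - 27))*(5*(-15 + 2*5)) = (8*9*(-25))*(5*(-15 + 10)) = -9000*(-5) = -1800*(-25) = 45000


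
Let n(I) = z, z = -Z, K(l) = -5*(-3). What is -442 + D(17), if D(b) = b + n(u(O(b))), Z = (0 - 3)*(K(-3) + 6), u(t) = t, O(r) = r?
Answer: -362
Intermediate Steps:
K(l) = 15
Z = -63 (Z = (0 - 3)*(15 + 6) = -3*21 = -63)
z = 63 (z = -1*(-63) = 63)
n(I) = 63
D(b) = 63 + b (D(b) = b + 63 = 63 + b)
-442 + D(17) = -442 + (63 + 17) = -442 + 80 = -362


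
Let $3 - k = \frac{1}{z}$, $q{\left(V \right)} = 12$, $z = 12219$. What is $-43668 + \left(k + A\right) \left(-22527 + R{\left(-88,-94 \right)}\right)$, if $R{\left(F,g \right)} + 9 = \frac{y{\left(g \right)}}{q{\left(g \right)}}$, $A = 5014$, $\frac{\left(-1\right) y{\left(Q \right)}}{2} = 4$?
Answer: $- \frac{4146277772296}{36657} \approx -1.1311 \cdot 10^{8}$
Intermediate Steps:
$y{\left(Q \right)} = -8$ ($y{\left(Q \right)} = \left(-2\right) 4 = -8$)
$R{\left(F,g \right)} = - \frac{29}{3}$ ($R{\left(F,g \right)} = -9 - \frac{8}{12} = -9 - \frac{2}{3} = - \frac{29}{3}$)
$k = \frac{36656}{12219}$ ($k = 3 - \frac{1}{12219} = \frac{36656}{12219} \approx 2.9999$)
$-43668 + \left(k + A\right) \left(-22527 + R{\left(-88,-94 \right)}\right) = -43668 + \left(\frac{36656}{12219} + 5014\right) \left(-22527 - \frac{29}{3}\right) = -43668 + \frac{61302722}{12219} \left(- \frac{67610}{3}\right) = -43668 - \frac{4144677034420}{36657} = - \frac{4146277772296}{36657}$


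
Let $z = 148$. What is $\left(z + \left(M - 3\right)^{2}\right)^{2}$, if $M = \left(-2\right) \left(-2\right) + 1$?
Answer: $23104$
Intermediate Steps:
$M = 5$ ($M = 4 + 1 = 5$)
$\left(z + \left(M - 3\right)^{2}\right)^{2} = \left(148 + \left(5 - 3\right)^{2}\right)^{2} = \left(148 + 2^{2}\right)^{2} = \left(148 + 4\right)^{2} = 152^{2} = 23104$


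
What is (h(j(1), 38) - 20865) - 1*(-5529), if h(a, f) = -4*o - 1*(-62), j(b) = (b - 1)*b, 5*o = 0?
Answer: -15274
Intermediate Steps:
o = 0 (o = (1/5)*0 = 0)
j(b) = b*(-1 + b) (j(b) = (-1 + b)*b = b*(-1 + b))
h(a, f) = 62 (h(a, f) = -4*0 - 1*(-62) = 0 + 62 = 62)
(h(j(1), 38) - 20865) - 1*(-5529) = (62 - 20865) - 1*(-5529) = -20803 + 5529 = -15274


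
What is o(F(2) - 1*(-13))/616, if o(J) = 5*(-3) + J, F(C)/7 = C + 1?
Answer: 19/616 ≈ 0.030844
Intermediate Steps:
F(C) = 7 + 7*C (F(C) = 7*(C + 1) = 7*(1 + C) = 7 + 7*C)
o(J) = -15 + J
o(F(2) - 1*(-13))/616 = (-15 + ((7 + 7*2) - 1*(-13)))/616 = (-15 + ((7 + 14) + 13))*(1/616) = (-15 + (21 + 13))*(1/616) = (-15 + 34)*(1/616) = 19*(1/616) = 19/616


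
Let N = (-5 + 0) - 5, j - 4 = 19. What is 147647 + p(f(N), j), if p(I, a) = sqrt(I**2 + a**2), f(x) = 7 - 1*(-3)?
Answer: 147647 + sqrt(629) ≈ 1.4767e+5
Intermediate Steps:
j = 23 (j = 4 + 19 = 23)
N = -10 (N = -5 - 5 = -10)
f(x) = 10 (f(x) = 7 + 3 = 10)
147647 + p(f(N), j) = 147647 + sqrt(10**2 + 23**2) = 147647 + sqrt(100 + 529) = 147647 + sqrt(629)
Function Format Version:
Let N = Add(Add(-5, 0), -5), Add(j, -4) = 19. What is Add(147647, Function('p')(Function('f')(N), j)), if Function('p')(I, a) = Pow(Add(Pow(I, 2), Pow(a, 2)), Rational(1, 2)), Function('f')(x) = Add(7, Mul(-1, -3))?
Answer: Add(147647, Pow(629, Rational(1, 2))) ≈ 1.4767e+5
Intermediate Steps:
j = 23 (j = Add(4, 19) = 23)
N = -10 (N = Add(-5, -5) = -10)
Function('f')(x) = 10 (Function('f')(x) = Add(7, 3) = 10)
Add(147647, Function('p')(Function('f')(N), j)) = Add(147647, Pow(Add(Pow(10, 2), Pow(23, 2)), Rational(1, 2))) = Add(147647, Pow(Add(100, 529), Rational(1, 2))) = Add(147647, Pow(629, Rational(1, 2)))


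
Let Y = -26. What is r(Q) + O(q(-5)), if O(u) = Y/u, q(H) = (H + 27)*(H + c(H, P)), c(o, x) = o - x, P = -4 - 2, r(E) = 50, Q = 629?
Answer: 2213/44 ≈ 50.295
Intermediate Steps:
P = -6
q(H) = (6 + 2*H)*(27 + H) (q(H) = (H + 27)*(H + (H - 1*(-6))) = (27 + H)*(H + (H + 6)) = (27 + H)*(H + (6 + H)) = (27 + H)*(6 + 2*H) = (6 + 2*H)*(27 + H))
O(u) = -26/u
r(Q) + O(q(-5)) = 50 - 26/(162 + 2*(-5)² + 60*(-5)) = 50 - 26/(162 + 2*25 - 300) = 50 - 26/(162 + 50 - 300) = 50 - 26/(-88) = 50 - 26*(-1/88) = 50 + 13/44 = 2213/44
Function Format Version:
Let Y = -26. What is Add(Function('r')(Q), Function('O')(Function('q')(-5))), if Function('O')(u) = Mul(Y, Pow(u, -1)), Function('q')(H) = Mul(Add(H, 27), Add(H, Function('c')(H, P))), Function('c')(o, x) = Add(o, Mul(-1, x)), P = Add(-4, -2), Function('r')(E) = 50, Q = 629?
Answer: Rational(2213, 44) ≈ 50.295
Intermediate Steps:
P = -6
Function('q')(H) = Mul(Add(6, Mul(2, H)), Add(27, H)) (Function('q')(H) = Mul(Add(H, 27), Add(H, Add(H, Mul(-1, -6)))) = Mul(Add(27, H), Add(H, Add(H, 6))) = Mul(Add(27, H), Add(H, Add(6, H))) = Mul(Add(27, H), Add(6, Mul(2, H))) = Mul(Add(6, Mul(2, H)), Add(27, H)))
Function('O')(u) = Mul(-26, Pow(u, -1))
Add(Function('r')(Q), Function('O')(Function('q')(-5))) = Add(50, Mul(-26, Pow(Add(162, Mul(2, Pow(-5, 2)), Mul(60, -5)), -1))) = Add(50, Mul(-26, Pow(Add(162, Mul(2, 25), -300), -1))) = Add(50, Mul(-26, Pow(Add(162, 50, -300), -1))) = Add(50, Mul(-26, Pow(-88, -1))) = Add(50, Mul(-26, Rational(-1, 88))) = Add(50, Rational(13, 44)) = Rational(2213, 44)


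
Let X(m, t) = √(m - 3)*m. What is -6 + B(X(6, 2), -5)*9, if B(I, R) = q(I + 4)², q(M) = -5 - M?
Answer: 1695 + 972*√3 ≈ 3378.6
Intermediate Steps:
X(m, t) = m*√(-3 + m) (X(m, t) = √(-3 + m)*m = m*√(-3 + m))
B(I, R) = (-9 - I)² (B(I, R) = (-5 - (I + 4))² = (-5 - (4 + I))² = (-5 + (-4 - I))² = (-9 - I)²)
-6 + B(X(6, 2), -5)*9 = -6 + (9 + 6*√(-3 + 6))²*9 = -6 + (9 + 6*√3)²*9 = -6 + 9*(9 + 6*√3)²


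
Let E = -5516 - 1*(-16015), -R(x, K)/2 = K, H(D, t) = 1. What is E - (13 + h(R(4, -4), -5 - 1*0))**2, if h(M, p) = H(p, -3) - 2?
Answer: 10355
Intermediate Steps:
R(x, K) = -2*K
E = 10499 (E = -5516 + 16015 = 10499)
h(M, p) = -1 (h(M, p) = 1 - 2 = -1)
E - (13 + h(R(4, -4), -5 - 1*0))**2 = 10499 - (13 - 1)**2 = 10499 - 1*12**2 = 10499 - 1*144 = 10499 - 144 = 10355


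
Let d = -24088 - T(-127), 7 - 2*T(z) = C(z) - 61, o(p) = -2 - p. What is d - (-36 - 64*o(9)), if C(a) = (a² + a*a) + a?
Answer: -17449/2 ≈ -8724.5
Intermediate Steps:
C(a) = a + 2*a² (C(a) = (a² + a²) + a = 2*a² + a = a + 2*a²)
T(z) = 34 - z*(1 + 2*z)/2 (T(z) = 7/2 - (z*(1 + 2*z) - 61)/2 = 7/2 - (-61 + z*(1 + 2*z))/2 = 7/2 + (61/2 - z*(1 + 2*z)/2) = 34 - z*(1 + 2*z)/2)
d = -16113/2 (d = -24088 - (34 - 1*(-127)² - ½*(-127)) = -24088 - (34 - 1*16129 + 127/2) = -24088 - (34 - 16129 + 127/2) = -24088 - 1*(-32063/2) = -24088 + 32063/2 = -16113/2 ≈ -8056.5)
d - (-36 - 64*o(9)) = -16113/2 - (-36 - 64*(-2 - 1*9)) = -16113/2 - (-36 - 64*(-2 - 9)) = -16113/2 - (-36 - 64*(-11)) = -16113/2 - (-36 + 704) = -16113/2 - 1*668 = -16113/2 - 668 = -17449/2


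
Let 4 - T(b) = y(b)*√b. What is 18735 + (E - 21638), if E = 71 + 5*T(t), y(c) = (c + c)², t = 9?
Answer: -7672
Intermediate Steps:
y(c) = 4*c² (y(c) = (2*c)² = 4*c²)
T(b) = 4 - 4*b^(5/2) (T(b) = 4 - 4*b²*√b = 4 - 4*b^(5/2))
E = -4769 (E = 71 + 5*(4 - 4*9^(5/2)) = 71 + 5*(4 - 4*243) = 71 + 5*(4 - 972) = 71 + 5*(-968) = 71 - 4840 = -4769)
18735 + (E - 21638) = 18735 + (-4769 - 21638) = 18735 - 26407 = -7672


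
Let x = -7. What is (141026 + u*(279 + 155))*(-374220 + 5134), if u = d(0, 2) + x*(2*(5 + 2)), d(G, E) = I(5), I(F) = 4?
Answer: -36993489780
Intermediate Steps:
d(G, E) = 4
u = -94 (u = 4 - 14*(5 + 2) = 4 - 14*7 = 4 - 7*14 = 4 - 98 = -94)
(141026 + u*(279 + 155))*(-374220 + 5134) = (141026 - 94*(279 + 155))*(-374220 + 5134) = (141026 - 94*434)*(-369086) = (141026 - 40796)*(-369086) = 100230*(-369086) = -36993489780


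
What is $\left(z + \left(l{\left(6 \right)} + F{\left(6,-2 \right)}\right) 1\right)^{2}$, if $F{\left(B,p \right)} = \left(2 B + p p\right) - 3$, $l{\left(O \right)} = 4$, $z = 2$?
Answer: $361$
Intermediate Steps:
$F{\left(B,p \right)} = -3 + p^{2} + 2 B$ ($F{\left(B,p \right)} = \left(2 B + p^{2}\right) - 3 = \left(p^{2} + 2 B\right) - 3 = -3 + p^{2} + 2 B$)
$\left(z + \left(l{\left(6 \right)} + F{\left(6,-2 \right)}\right) 1\right)^{2} = \left(2 + \left(4 + \left(-3 + \left(-2\right)^{2} + 2 \cdot 6\right)\right) 1\right)^{2} = \left(2 + \left(4 + \left(-3 + 4 + 12\right)\right) 1\right)^{2} = \left(2 + \left(4 + 13\right) 1\right)^{2} = \left(2 + 17 \cdot 1\right)^{2} = \left(2 + 17\right)^{2} = 19^{2} = 361$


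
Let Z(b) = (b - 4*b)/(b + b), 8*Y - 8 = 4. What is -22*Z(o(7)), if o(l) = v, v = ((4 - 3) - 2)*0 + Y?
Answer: 33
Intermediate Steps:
Y = 3/2 (Y = 1 + (⅛)*4 = 1 + ½ = 3/2 ≈ 1.5000)
v = 3/2 (v = ((4 - 3) - 2)*0 + 3/2 = (1 - 2)*0 + 3/2 = -1*0 + 3/2 = 0 + 3/2 = 3/2 ≈ 1.5000)
o(l) = 3/2
Z(b) = -3/2 (Z(b) = (-3*b)/((2*b)) = (-3*b)*(1/(2*b)) = -3/2)
-22*Z(o(7)) = -22*(-3/2) = 33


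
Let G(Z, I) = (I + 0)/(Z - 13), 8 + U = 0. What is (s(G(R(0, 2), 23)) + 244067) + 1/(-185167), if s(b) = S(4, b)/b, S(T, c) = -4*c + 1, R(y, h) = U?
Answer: 1039421622453/4258841 ≈ 2.4406e+5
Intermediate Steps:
U = -8 (U = -8 + 0 = -8)
R(y, h) = -8
S(T, c) = 1 - 4*c
G(Z, I) = I/(-13 + Z)
s(b) = (1 - 4*b)/b
(s(G(R(0, 2), 23)) + 244067) + 1/(-185167) = ((-4 + 1/(23/(-13 - 8))) + 244067) + 1/(-185167) = ((-4 + 1/(23/(-21))) + 244067) - 1/185167 = ((-4 + 1/(23*(-1/21))) + 244067) - 1/185167 = ((-4 + 1/(-23/21)) + 244067) - 1/185167 = ((-4 - 21/23) + 244067) - 1/185167 = (-113/23 + 244067) - 1/185167 = 5613428/23 - 1/185167 = 1039421622453/4258841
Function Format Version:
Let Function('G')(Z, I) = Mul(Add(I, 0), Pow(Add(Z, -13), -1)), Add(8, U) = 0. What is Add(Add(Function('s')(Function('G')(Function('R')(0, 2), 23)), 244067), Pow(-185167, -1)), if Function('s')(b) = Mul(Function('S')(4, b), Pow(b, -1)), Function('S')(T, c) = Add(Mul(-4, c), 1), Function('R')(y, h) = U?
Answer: Rational(1039421622453, 4258841) ≈ 2.4406e+5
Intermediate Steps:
U = -8 (U = Add(-8, 0) = -8)
Function('R')(y, h) = -8
Function('S')(T, c) = Add(1, Mul(-4, c))
Function('G')(Z, I) = Mul(I, Pow(Add(-13, Z), -1))
Function('s')(b) = Mul(Pow(b, -1), Add(1, Mul(-4, b))) (Function('s')(b) = Mul(Add(1, Mul(-4, b)), Pow(b, -1)) = Mul(Pow(b, -1), Add(1, Mul(-4, b))))
Add(Add(Function('s')(Function('G')(Function('R')(0, 2), 23)), 244067), Pow(-185167, -1)) = Add(Add(Add(-4, Pow(Mul(23, Pow(Add(-13, -8), -1)), -1)), 244067), Pow(-185167, -1)) = Add(Add(Add(-4, Pow(Mul(23, Pow(-21, -1)), -1)), 244067), Rational(-1, 185167)) = Add(Add(Add(-4, Pow(Mul(23, Rational(-1, 21)), -1)), 244067), Rational(-1, 185167)) = Add(Add(Add(-4, Pow(Rational(-23, 21), -1)), 244067), Rational(-1, 185167)) = Add(Add(Add(-4, Rational(-21, 23)), 244067), Rational(-1, 185167)) = Add(Add(Rational(-113, 23), 244067), Rational(-1, 185167)) = Add(Rational(5613428, 23), Rational(-1, 185167)) = Rational(1039421622453, 4258841)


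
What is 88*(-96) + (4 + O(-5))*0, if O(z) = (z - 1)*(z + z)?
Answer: -8448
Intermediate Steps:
O(z) = 2*z*(-1 + z) (O(z) = (-1 + z)*(2*z) = 2*z*(-1 + z))
88*(-96) + (4 + O(-5))*0 = 88*(-96) + (4 + 2*(-5)*(-1 - 5))*0 = -8448 + (4 + 2*(-5)*(-6))*0 = -8448 + (4 + 60)*0 = -8448 + 64*0 = -8448 + 0 = -8448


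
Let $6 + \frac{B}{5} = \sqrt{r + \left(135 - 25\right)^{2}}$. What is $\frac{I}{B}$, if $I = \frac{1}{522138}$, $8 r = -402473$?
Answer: $- \frac{8}{133128220515} - \frac{i \sqrt{611346}}{399384661545} \approx -6.0092 \cdot 10^{-11} - 1.9577 \cdot 10^{-9} i$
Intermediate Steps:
$r = - \frac{402473}{8}$ ($r = \frac{1}{8} \left(-402473\right) = - \frac{402473}{8} \approx -50309.0$)
$B = -30 + \frac{5 i \sqrt{611346}}{4}$ ($B = -30 + 5 \sqrt{- \frac{402473}{8} + \left(135 - 25\right)^{2}} = -30 + 5 \sqrt{- \frac{402473}{8} + 110^{2}} = -30 + 5 \sqrt{- \frac{402473}{8} + 12100} = -30 + 5 \sqrt{- \frac{305673}{8}} = -30 + 5 \frac{i \sqrt{611346}}{4} = -30 + \frac{5 i \sqrt{611346}}{4} \approx -30.0 + 977.36 i$)
$I = \frac{1}{522138} \approx 1.9152 \cdot 10^{-6}$
$\frac{I}{B} = \frac{1}{522138 \left(-30 + \frac{5 i \sqrt{611346}}{4}\right)}$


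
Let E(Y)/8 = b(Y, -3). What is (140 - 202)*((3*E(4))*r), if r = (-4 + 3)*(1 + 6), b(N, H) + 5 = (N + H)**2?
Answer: -41664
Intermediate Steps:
b(N, H) = -5 + (H + N)**2 (b(N, H) = -5 + (N + H)**2 = -5 + (H + N)**2)
r = -7 (r = -1*7 = -7)
E(Y) = -40 + 8*(-3 + Y)**2 (E(Y) = 8*(-5 + (-3 + Y)**2) = -40 + 8*(-3 + Y)**2)
(140 - 202)*((3*E(4))*r) = (140 - 202)*((3*(-40 + 8*(-3 + 4)**2))*(-7)) = -62*3*(-40 + 8*1**2)*(-7) = -62*3*(-40 + 8*1)*(-7) = -62*3*(-40 + 8)*(-7) = -62*3*(-32)*(-7) = -(-5952)*(-7) = -62*672 = -41664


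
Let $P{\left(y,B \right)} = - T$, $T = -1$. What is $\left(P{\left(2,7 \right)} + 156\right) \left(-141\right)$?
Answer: $-22137$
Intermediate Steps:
$P{\left(y,B \right)} = 1$ ($P{\left(y,B \right)} = \left(-1\right) \left(-1\right) = 1$)
$\left(P{\left(2,7 \right)} + 156\right) \left(-141\right) = \left(1 + 156\right) \left(-141\right) = 157 \left(-141\right) = -22137$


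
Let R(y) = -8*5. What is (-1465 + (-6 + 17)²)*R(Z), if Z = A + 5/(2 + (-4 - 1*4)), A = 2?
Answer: 53760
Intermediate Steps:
Z = 7/6 (Z = 2 + 5/(2 + (-4 - 1*4)) = 2 + 5/(2 + (-4 - 4)) = 2 + 5/(2 - 8) = 2 + 5/(-6) = 2 - ⅙*5 = 2 - ⅚ = 7/6 ≈ 1.1667)
R(y) = -40
(-1465 + (-6 + 17)²)*R(Z) = (-1465 + (-6 + 17)²)*(-40) = (-1465 + 11²)*(-40) = (-1465 + 121)*(-40) = -1344*(-40) = 53760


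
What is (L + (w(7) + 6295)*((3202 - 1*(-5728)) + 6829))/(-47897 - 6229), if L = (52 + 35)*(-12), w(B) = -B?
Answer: -5505086/3007 ≈ -1830.8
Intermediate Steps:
L = -1044 (L = 87*(-12) = -1044)
(L + (w(7) + 6295)*((3202 - 1*(-5728)) + 6829))/(-47897 - 6229) = (-1044 + (-1*7 + 6295)*((3202 - 1*(-5728)) + 6829))/(-47897 - 6229) = (-1044 + (-7 + 6295)*((3202 + 5728) + 6829))/(-54126) = (-1044 + 6288*(8930 + 6829))*(-1/54126) = (-1044 + 6288*15759)*(-1/54126) = (-1044 + 99092592)*(-1/54126) = 99091548*(-1/54126) = -5505086/3007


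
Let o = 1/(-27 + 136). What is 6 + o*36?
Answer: 690/109 ≈ 6.3303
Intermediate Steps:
o = 1/109 ≈ 0.0091743
6 + o*36 = 6 + (1/109)*36 = 6 + 36/109 = 690/109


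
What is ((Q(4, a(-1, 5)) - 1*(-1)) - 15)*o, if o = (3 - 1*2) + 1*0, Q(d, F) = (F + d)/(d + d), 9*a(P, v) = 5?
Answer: -967/72 ≈ -13.431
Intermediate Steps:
a(P, v) = 5/9 (a(P, v) = (⅑)*5 = 5/9)
Q(d, F) = (F + d)/(2*d) (Q(d, F) = (F + d)/((2*d)) = (F + d)*(1/(2*d)) = (F + d)/(2*d))
o = 1 (o = (3 - 2) + 0 = 1 + 0 = 1)
((Q(4, a(-1, 5)) - 1*(-1)) - 15)*o = (((½)*(5/9 + 4)/4 - 1*(-1)) - 15)*1 = (((½)*(¼)*(41/9) + 1) - 15)*1 = ((41/72 + 1) - 15)*1 = (113/72 - 15)*1 = -967/72*1 = -967/72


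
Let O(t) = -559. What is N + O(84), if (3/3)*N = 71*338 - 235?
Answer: 23204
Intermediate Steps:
N = 23763 (N = 71*338 - 235 = 23998 - 235 = 23763)
N + O(84) = 23763 - 559 = 23204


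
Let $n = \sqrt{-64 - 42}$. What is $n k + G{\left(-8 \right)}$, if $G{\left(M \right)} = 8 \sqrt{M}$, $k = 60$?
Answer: $i \left(16 \sqrt{2} + 60 \sqrt{106}\right) \approx 640.37 i$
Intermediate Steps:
$n = i \sqrt{106}$ ($n = \sqrt{-106} = i \sqrt{106} \approx 10.296 i$)
$n k + G{\left(-8 \right)} = i \sqrt{106} \cdot 60 + 8 \sqrt{-8} = 60 i \sqrt{106} + 8 \cdot 2 i \sqrt{2} = 60 i \sqrt{106} + 16 i \sqrt{2} = 16 i \sqrt{2} + 60 i \sqrt{106}$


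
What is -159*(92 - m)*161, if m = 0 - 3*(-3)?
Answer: -2124717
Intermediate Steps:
m = 9 (m = 0 + 9 = 9)
-159*(92 - m)*161 = -159*(92 - 1*9)*161 = -159*(92 - 9)*161 = -159*83*161 = -13197*161 = -2124717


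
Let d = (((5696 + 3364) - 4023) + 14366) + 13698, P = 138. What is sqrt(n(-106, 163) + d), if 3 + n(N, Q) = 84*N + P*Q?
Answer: 4*sqrt(2918) ≈ 216.07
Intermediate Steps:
d = 33101 (d = ((9060 - 4023) + 14366) + 13698 = (5037 + 14366) + 13698 = 19403 + 13698 = 33101)
n(N, Q) = -3 + 84*N + 138*Q (n(N, Q) = -3 + (84*N + 138*Q) = -3 + 84*N + 138*Q)
sqrt(n(-106, 163) + d) = sqrt((-3 + 84*(-106) + 138*163) + 33101) = sqrt((-3 - 8904 + 22494) + 33101) = sqrt(13587 + 33101) = sqrt(46688) = 4*sqrt(2918)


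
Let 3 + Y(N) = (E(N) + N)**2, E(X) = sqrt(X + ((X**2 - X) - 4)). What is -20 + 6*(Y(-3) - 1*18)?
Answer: -62 - 36*sqrt(5) ≈ -142.50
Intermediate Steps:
E(X) = sqrt(-4 + X**2) (E(X) = sqrt(X + (-4 + X**2 - X)) = sqrt(-4 + X**2))
Y(N) = -3 + (N + sqrt(-4 + N**2))**2 (Y(N) = -3 + (sqrt(-4 + N**2) + N)**2 = -3 + (N + sqrt(-4 + N**2))**2)
-20 + 6*(Y(-3) - 1*18) = -20 + 6*((-3 + (-3 + sqrt(-4 + (-3)**2))**2) - 1*18) = -20 + 6*((-3 + (-3 + sqrt(-4 + 9))**2) - 18) = -20 + 6*((-3 + (-3 + sqrt(5))**2) - 18) = -20 + 6*(-21 + (-3 + sqrt(5))**2) = -20 + (-126 + 6*(-3 + sqrt(5))**2) = -146 + 6*(-3 + sqrt(5))**2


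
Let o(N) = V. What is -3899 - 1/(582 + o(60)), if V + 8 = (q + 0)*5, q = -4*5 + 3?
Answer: -1906612/489 ≈ -3899.0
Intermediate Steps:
q = -17 (q = -20 + 3 = -17)
V = -93 (V = -8 + (-17 + 0)*5 = -8 - 17*5 = -8 - 85 = -93)
o(N) = -93
-3899 - 1/(582 + o(60)) = -3899 - 1/(582 - 93) = -3899 - 1/489 = -1906612/489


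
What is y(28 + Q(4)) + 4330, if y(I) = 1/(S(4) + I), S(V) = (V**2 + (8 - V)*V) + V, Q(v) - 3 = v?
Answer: 307431/71 ≈ 4330.0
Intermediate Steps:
Q(v) = 3 + v
S(V) = V + V**2 + V*(8 - V) (S(V) = (V**2 + V*(8 - V)) + V = V + V**2 + V*(8 - V))
y(I) = 1/(36 + I) (y(I) = 1/(9*4 + I) = 1/(36 + I))
y(28 + Q(4)) + 4330 = 1/(36 + (28 + (3 + 4))) + 4330 = 1/(36 + (28 + 7)) + 4330 = 1/(36 + 35) + 4330 = 1/71 + 4330 = 307431/71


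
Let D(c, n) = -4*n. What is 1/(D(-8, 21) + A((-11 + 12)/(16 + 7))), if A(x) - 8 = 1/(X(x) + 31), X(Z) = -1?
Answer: -30/2279 ≈ -0.013164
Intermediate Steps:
A(x) = 241/30 (A(x) = 8 + 1/(-1 + 31) = 8 + 1/30 = 241/30)
1/(D(-8, 21) + A((-11 + 12)/(16 + 7))) = 1/(-4*21 + 241/30) = 1/(-84 + 241/30) = 1/(-2279/30) = -30/2279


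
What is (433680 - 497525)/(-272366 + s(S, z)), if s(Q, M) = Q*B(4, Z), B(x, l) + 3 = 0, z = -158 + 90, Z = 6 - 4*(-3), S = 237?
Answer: 63845/273077 ≈ 0.23380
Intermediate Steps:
Z = 18 (Z = 6 + 12 = 18)
z = -68
B(x, l) = -3 (B(x, l) = -3 + 0 = -3)
s(Q, M) = -3*Q (s(Q, M) = Q*(-3) = -3*Q)
(433680 - 497525)/(-272366 + s(S, z)) = (433680 - 497525)/(-272366 - 3*237) = -63845/(-272366 - 711) = -63845/(-273077) = -63845*(-1/273077) = 63845/273077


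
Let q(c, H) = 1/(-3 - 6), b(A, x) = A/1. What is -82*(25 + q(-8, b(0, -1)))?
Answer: -18368/9 ≈ -2040.9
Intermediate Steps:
b(A, x) = A (b(A, x) = A*1 = A)
q(c, H) = -⅑ (q(c, H) = 1/(-9) = -⅑)
-82*(25 + q(-8, b(0, -1))) = -82*(25 - ⅑) = -82*224/9 = -18368/9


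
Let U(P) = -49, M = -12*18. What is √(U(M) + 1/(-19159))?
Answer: 2*I*√91766918/2737 ≈ 7.0*I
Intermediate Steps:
M = -216
√(U(M) + 1/(-19159)) = √(-49 + 1/(-19159)) = √(-49 - 1/19159) = √(-938792/19159) = 2*I*√91766918/2737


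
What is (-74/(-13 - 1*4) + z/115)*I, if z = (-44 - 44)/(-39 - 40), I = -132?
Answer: -88939752/154445 ≈ -575.87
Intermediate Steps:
z = 88/79 (z = -88/(-79) = -88*(-1/79) = 88/79 ≈ 1.1139)
(-74/(-13 - 1*4) + z/115)*I = (-74/(-13 - 1*4) + (88/79)/115)*(-132) = (-74/(-13 - 4) + (88/79)*(1/115))*(-132) = (-74/(-17) + 88/9085)*(-132) = (-74*(-1/17) + 88/9085)*(-132) = (74/17 + 88/9085)*(-132) = (673786/154445)*(-132) = -88939752/154445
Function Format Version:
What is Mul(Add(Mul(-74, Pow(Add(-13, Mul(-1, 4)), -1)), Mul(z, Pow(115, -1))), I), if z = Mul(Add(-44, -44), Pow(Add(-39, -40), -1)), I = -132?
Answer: Rational(-88939752, 154445) ≈ -575.87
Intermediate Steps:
z = Rational(88, 79) (z = Mul(-88, Pow(-79, -1)) = Mul(-88, Rational(-1, 79)) = Rational(88, 79) ≈ 1.1139)
Mul(Add(Mul(-74, Pow(Add(-13, Mul(-1, 4)), -1)), Mul(z, Pow(115, -1))), I) = Mul(Add(Mul(-74, Pow(Add(-13, Mul(-1, 4)), -1)), Mul(Rational(88, 79), Pow(115, -1))), -132) = Mul(Add(Mul(-74, Pow(Add(-13, -4), -1)), Mul(Rational(88, 79), Rational(1, 115))), -132) = Mul(Add(Mul(-74, Pow(-17, -1)), Rational(88, 9085)), -132) = Mul(Add(Mul(-74, Rational(-1, 17)), Rational(88, 9085)), -132) = Mul(Add(Rational(74, 17), Rational(88, 9085)), -132) = Mul(Rational(673786, 154445), -132) = Rational(-88939752, 154445)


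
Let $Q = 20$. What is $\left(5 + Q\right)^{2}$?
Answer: $625$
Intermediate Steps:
$\left(5 + Q\right)^{2} = \left(5 + 20\right)^{2} = 25^{2} = 625$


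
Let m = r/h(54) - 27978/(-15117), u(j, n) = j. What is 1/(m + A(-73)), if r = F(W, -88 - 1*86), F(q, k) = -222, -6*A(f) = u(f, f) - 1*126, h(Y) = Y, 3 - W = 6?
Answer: 90702/2803265 ≈ 0.032356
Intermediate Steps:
W = -3 (W = 3 - 1*6 = 3 - 6 = -3)
A(f) = 21 - f/6 (A(f) = -(f - 1*126)/6 = -(f - 126)/6 = -(-126 + f)/6 = 21 - f/6)
r = -222
m = -102509/45351 (m = -222/54 - 27978/(-15117) = -222*1/54 - 27978*(-1/15117) = -37/9 + 9326/5039 = -102509/45351 ≈ -2.2603)
1/(m + A(-73)) = 1/(-102509/45351 + (21 - ⅙*(-73))) = 1/(-102509/45351 + (21 + 73/6)) = 1/(-102509/45351 + 199/6) = 1/(2803265/90702) = 90702/2803265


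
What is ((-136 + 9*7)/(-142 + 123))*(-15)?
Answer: -1095/19 ≈ -57.632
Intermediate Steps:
((-136 + 9*7)/(-142 + 123))*(-15) = ((-136 + 63)/(-19))*(-15) = -73*(-1/19)*(-15) = (73/19)*(-15) = -1095/19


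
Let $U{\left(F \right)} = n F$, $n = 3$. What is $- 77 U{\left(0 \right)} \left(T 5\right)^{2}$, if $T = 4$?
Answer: $0$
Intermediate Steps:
$U{\left(F \right)} = 3 F$
$- 77 U{\left(0 \right)} \left(T 5\right)^{2} = - 77 \cdot 3 \cdot 0 \left(4 \cdot 5\right)^{2} = \left(-77\right) 0 \cdot 20^{2} = 0 \cdot 400 = 0$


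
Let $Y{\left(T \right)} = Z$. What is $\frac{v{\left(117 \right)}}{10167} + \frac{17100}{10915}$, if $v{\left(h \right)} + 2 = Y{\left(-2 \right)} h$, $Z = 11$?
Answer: $\frac{37576295}{22194561} \approx 1.693$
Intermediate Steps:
$Y{\left(T \right)} = 11$
$v{\left(h \right)} = -2 + 11 h$
$\frac{v{\left(117 \right)}}{10167} + \frac{17100}{10915} = \frac{-2 + 11 \cdot 117}{10167} + \frac{17100}{10915} = \left(-2 + 1287\right) \frac{1}{10167} + 17100 \cdot \frac{1}{10915} = 1285 \cdot \frac{1}{10167} + \frac{3420}{2183} = \frac{1285}{10167} + \frac{3420}{2183} = \frac{37576295}{22194561}$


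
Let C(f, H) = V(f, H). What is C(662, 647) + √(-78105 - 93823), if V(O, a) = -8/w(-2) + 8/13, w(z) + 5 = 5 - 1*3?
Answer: 128/39 + 2*I*√42982 ≈ 3.2821 + 414.64*I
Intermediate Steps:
w(z) = -3 (w(z) = -5 + (5 - 1*3) = -5 + (5 - 3) = -5 + 2 = -3)
V(O, a) = 128/39 (V(O, a) = -8/(-3) + 8/13 = -8*(-⅓) + 8*(1/13) = 8/3 + 8/13 = 128/39)
C(f, H) = 128/39
C(662, 647) + √(-78105 - 93823) = 128/39 + √(-78105 - 93823) = 128/39 + √(-171928) = 128/39 + 2*I*√42982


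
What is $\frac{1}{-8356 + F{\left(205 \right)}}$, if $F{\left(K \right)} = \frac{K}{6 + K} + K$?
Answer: $- \frac{211}{1719656} \approx -0.0001227$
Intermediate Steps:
$F{\left(K \right)} = K + \frac{K}{6 + K}$ ($F{\left(K \right)} = \frac{K}{6 + K} + K = K + \frac{K}{6 + K}$)
$\frac{1}{-8356 + F{\left(205 \right)}} = \frac{1}{-8356 + \frac{205 \left(7 + 205\right)}{6 + 205}} = \frac{1}{-8356 + 205 \cdot \frac{1}{211} \cdot 212} = \frac{1}{-8356 + \frac{43460}{211}} = \frac{1}{- \frac{1719656}{211}} = - \frac{211}{1719656}$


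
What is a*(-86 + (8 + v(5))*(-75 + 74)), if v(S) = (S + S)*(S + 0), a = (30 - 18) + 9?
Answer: -3024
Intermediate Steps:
a = 21 (a = 12 + 9 = 21)
v(S) = 2*S² (v(S) = (2*S)*S = 2*S²)
a*(-86 + (8 + v(5))*(-75 + 74)) = 21*(-86 + (8 + 2*5²)*(-75 + 74)) = 21*(-86 + (8 + 2*25)*(-1)) = 21*(-86 + (8 + 50)*(-1)) = 21*(-86 + 58*(-1)) = 21*(-86 - 58) = 21*(-144) = -3024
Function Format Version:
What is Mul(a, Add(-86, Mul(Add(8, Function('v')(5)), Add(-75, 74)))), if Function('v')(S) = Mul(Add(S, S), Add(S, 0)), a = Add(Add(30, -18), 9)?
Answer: -3024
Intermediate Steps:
a = 21 (a = Add(12, 9) = 21)
Function('v')(S) = Mul(2, Pow(S, 2)) (Function('v')(S) = Mul(Mul(2, S), S) = Mul(2, Pow(S, 2)))
Mul(a, Add(-86, Mul(Add(8, Function('v')(5)), Add(-75, 74)))) = Mul(21, Add(-86, Mul(Add(8, Mul(2, Pow(5, 2))), Add(-75, 74)))) = Mul(21, Add(-86, Mul(Add(8, Mul(2, 25)), -1))) = Mul(21, Add(-86, Mul(Add(8, 50), -1))) = Mul(21, Add(-86, Mul(58, -1))) = Mul(21, Add(-86, -58)) = Mul(21, -144) = -3024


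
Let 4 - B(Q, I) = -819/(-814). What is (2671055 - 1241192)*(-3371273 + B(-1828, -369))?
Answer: -3923849755261455/814 ≈ -4.8205e+12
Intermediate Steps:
B(Q, I) = 2437/814 (B(Q, I) = 4 - (-819)/(-814) = 4 - (-819)*(-1)/814 = 4 - 1*819/814 = 4 - 819/814 = 2437/814)
(2671055 - 1241192)*(-3371273 + B(-1828, -369)) = (2671055 - 1241192)*(-3371273 + 2437/814) = 1429863*(-2744213785/814) = -3923849755261455/814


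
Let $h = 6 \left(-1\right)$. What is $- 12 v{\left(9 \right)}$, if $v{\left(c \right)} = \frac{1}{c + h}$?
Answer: $-4$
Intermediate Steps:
$h = -6$
$v{\left(c \right)} = \frac{1}{-6 + c}$ ($v{\left(c \right)} = \frac{1}{c - 6} = \frac{1}{-6 + c}$)
$- 12 v{\left(9 \right)} = - \frac{12}{-6 + 9} = - \frac{12}{3} = \left(-12\right) \frac{1}{3} = -4$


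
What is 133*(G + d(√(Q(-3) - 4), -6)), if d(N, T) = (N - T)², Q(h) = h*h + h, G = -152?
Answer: -15162 + 1596*√2 ≈ -12905.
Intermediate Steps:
Q(h) = h + h² (Q(h) = h² + h = h + h²)
133*(G + d(√(Q(-3) - 4), -6)) = 133*(-152 + (√(-3*(1 - 3) - 4) - 1*(-6))²) = 133*(-152 + (√(-3*(-2) - 4) + 6)²) = 133*(-152 + (√(6 - 4) + 6)²) = 133*(-152 + (√2 + 6)²) = 133*(-152 + (6 + √2)²) = -20216 + 133*(6 + √2)²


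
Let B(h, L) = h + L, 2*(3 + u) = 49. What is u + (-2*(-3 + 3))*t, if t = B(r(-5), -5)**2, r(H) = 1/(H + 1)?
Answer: 43/2 ≈ 21.500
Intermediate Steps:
u = 43/2 (u = -3 + (1/2)*49 = -3 + 49/2 = 43/2 ≈ 21.500)
r(H) = 1/(1 + H)
B(h, L) = L + h
t = 441/16 (t = (-5 + 1/(1 - 5))**2 = (-5 + 1/(-4))**2 = (-5 - 1/4)**2 = (-21/4)**2 = 441/16 ≈ 27.563)
u + (-2*(-3 + 3))*t = 43/2 - 2*(-3 + 3)*(441/16) = 43/2 - 2*0*(441/16) = 43/2 + 0*(441/16) = 43/2 + 0 = 43/2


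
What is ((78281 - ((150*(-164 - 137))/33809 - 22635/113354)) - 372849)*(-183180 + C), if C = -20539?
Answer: 229976793184953787327/3832385386 ≈ 6.0009e+10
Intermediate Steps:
((78281 - ((150*(-164 - 137))/33809 - 22635/113354)) - 372849)*(-183180 + C) = ((78281 - ((150*(-164 - 137))/33809 - 22635/113354)) - 372849)*(-183180 - 20539) = ((78281 - ((150*(-301))*(1/33809) - 22635*1/113354)) - 372849)*(-203719) = ((78281 - (-45150*1/33809 - 22635/113354)) - 372849)*(-203719) = ((78281 - (-45150/33809 - 22635/113354)) - 372849)*(-203719) = ((78281 - 1*(-5883199815/3832385386)) - 372849)*(-203719) = ((78281 + 5883199815/3832385386) - 372849)*(-203719) = (300008843601281/3832385386 - 372849)*(-203719) = -1128892215183433/3832385386*(-203719) = 229976793184953787327/3832385386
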